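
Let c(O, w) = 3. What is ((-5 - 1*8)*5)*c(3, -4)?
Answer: -195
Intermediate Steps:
((-5 - 1*8)*5)*c(3, -4) = ((-5 - 1*8)*5)*3 = ((-5 - 8)*5)*3 = -13*5*3 = -65*3 = -195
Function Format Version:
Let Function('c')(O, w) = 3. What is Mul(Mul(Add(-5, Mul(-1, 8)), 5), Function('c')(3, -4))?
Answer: -195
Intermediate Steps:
Mul(Mul(Add(-5, Mul(-1, 8)), 5), Function('c')(3, -4)) = Mul(Mul(Add(-5, Mul(-1, 8)), 5), 3) = Mul(Mul(Add(-5, -8), 5), 3) = Mul(Mul(-13, 5), 3) = Mul(-65, 3) = -195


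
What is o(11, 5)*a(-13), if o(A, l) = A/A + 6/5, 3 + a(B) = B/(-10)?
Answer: -187/50 ≈ -3.7400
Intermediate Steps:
a(B) = -3 - B/10 (a(B) = -3 + B/(-10) = -3 + B*(-⅒) = -3 - B/10)
o(A, l) = 11/5 (o(A, l) = 1 + 6*(⅕) = 1 + 6/5 = 11/5)
o(11, 5)*a(-13) = 11*(-3 - ⅒*(-13))/5 = 11*(-3 + 13/10)/5 = (11/5)*(-17/10) = -187/50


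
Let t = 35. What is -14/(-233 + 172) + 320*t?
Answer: 683214/61 ≈ 11200.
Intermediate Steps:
-14/(-233 + 172) + 320*t = -14/(-233 + 172) + 320*35 = -14/(-61) + 11200 = -14*(-1/61) + 11200 = 14/61 + 11200 = 683214/61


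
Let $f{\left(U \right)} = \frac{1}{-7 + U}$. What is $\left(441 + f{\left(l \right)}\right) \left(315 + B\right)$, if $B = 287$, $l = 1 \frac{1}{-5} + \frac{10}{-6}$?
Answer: $\frac{5042868}{19} \approx 2.6541 \cdot 10^{5}$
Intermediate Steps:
$l = - \frac{28}{15}$ ($l = 1 \left(- \frac{1}{5}\right) + 10 \left(- \frac{1}{6}\right) = - \frac{1}{5} - \frac{5}{3} = - \frac{28}{15} \approx -1.8667$)
$\left(441 + f{\left(l \right)}\right) \left(315 + B\right) = \left(441 + \frac{1}{-7 - \frac{28}{15}}\right) \left(315 + 287\right) = \left(441 + \frac{1}{- \frac{133}{15}}\right) 602 = \left(441 - \frac{15}{133}\right) 602 = \frac{58638}{133} \cdot 602 = \frac{5042868}{19}$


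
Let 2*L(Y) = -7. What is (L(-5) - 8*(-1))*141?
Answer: 1269/2 ≈ 634.50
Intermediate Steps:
L(Y) = -7/2 (L(Y) = (½)*(-7) = -7/2)
(L(-5) - 8*(-1))*141 = (-7/2 - 8*(-1))*141 = (-7/2 + 8)*141 = (9/2)*141 = 1269/2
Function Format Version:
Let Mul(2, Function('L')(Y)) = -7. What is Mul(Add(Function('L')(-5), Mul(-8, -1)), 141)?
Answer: Rational(1269, 2) ≈ 634.50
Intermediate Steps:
Function('L')(Y) = Rational(-7, 2) (Function('L')(Y) = Mul(Rational(1, 2), -7) = Rational(-7, 2))
Mul(Add(Function('L')(-5), Mul(-8, -1)), 141) = Mul(Add(Rational(-7, 2), Mul(-8, -1)), 141) = Mul(Add(Rational(-7, 2), 8), 141) = Mul(Rational(9, 2), 141) = Rational(1269, 2)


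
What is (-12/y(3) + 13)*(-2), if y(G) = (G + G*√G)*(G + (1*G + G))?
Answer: -238/9 + 4*√3/9 ≈ -25.675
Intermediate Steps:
y(G) = 3*G*(G + G^(3/2)) (y(G) = (G + G^(3/2))*(G + (G + G)) = (G + G^(3/2))*(G + 2*G) = (G + G^(3/2))*(3*G) = 3*G*(G + G^(3/2)))
(-12/y(3) + 13)*(-2) = (-12/(3*3² + 3*3^(5/2)) + 13)*(-2) = (-12/(3*9 + 3*(9*√3)) + 13)*(-2) = (-12/(27 + 27*√3) + 13)*(-2) = (13 - 12/(27 + 27*√3))*(-2) = -26 + 24/(27 + 27*√3)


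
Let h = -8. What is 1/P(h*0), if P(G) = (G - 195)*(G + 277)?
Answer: -1/54015 ≈ -1.8513e-5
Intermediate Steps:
P(G) = (-195 + G)*(277 + G)
1/P(h*0) = 1/(-54015 + (-8*0)² + 82*(-8*0)) = 1/(-54015 + 0² + 82*0) = 1/(-54015 + 0 + 0) = 1/(-54015) = -1/54015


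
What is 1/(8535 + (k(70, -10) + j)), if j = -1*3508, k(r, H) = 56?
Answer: 1/5083 ≈ 0.00019673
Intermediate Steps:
j = -3508
1/(8535 + (k(70, -10) + j)) = 1/(8535 + (56 - 3508)) = 1/(8535 - 3452) = 1/5083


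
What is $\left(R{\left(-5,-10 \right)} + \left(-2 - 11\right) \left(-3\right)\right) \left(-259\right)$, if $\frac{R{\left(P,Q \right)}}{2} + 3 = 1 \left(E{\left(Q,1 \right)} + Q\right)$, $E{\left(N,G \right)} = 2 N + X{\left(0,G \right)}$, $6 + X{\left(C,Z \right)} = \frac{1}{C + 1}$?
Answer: $9583$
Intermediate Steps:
$X{\left(C,Z \right)} = -6 + \frac{1}{1 + C}$ ($X{\left(C,Z \right)} = -6 + \frac{1}{C + 1} = -6 + \frac{1}{1 + C}$)
$E{\left(N,G \right)} = -5 + 2 N$ ($E{\left(N,G \right)} = 2 N + \frac{-5 - 0}{1 + 0} = 2 N + \frac{-5 + 0}{1} = 2 N + 1 \left(-5\right) = 2 N - 5 = -5 + 2 N$)
$R{\left(P,Q \right)} = -16 + 6 Q$ ($R{\left(P,Q \right)} = -6 + 2 \cdot 1 \left(\left(-5 + 2 Q\right) + Q\right) = -6 + 2 \cdot 1 \left(-5 + 3 Q\right) = -6 + 2 \left(-5 + 3 Q\right) = -6 + \left(-10 + 6 Q\right) = -16 + 6 Q$)
$\left(R{\left(-5,-10 \right)} + \left(-2 - 11\right) \left(-3\right)\right) \left(-259\right) = \left(\left(-16 + 6 \left(-10\right)\right) + \left(-2 - 11\right) \left(-3\right)\right) \left(-259\right) = \left(\left(-16 - 60\right) - -39\right) \left(-259\right) = \left(-76 + 39\right) \left(-259\right) = \left(-37\right) \left(-259\right) = 9583$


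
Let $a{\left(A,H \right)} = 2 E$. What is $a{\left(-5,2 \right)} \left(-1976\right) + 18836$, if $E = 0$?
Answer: $18836$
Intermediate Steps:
$a{\left(A,H \right)} = 0$ ($a{\left(A,H \right)} = 2 \cdot 0 = 0$)
$a{\left(-5,2 \right)} \left(-1976\right) + 18836 = 0 \left(-1976\right) + 18836 = 0 + 18836 = 18836$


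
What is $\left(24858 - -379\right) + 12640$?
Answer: $37877$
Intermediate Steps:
$\left(24858 - -379\right) + 12640 = \left(24858 + \left(1785 - 1406\right)\right) + 12640 = \left(24858 + 379\right) + 12640 = 25237 + 12640 = 37877$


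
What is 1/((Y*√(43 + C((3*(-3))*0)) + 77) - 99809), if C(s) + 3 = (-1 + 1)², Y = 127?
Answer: -24933/2486456666 - 127*√10/4972913332 ≈ -1.0108e-5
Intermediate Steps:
C(s) = -3 (C(s) = -3 + (-1 + 1)² = -3 + 0² = -3 + 0 = -3)
1/((Y*√(43 + C((3*(-3))*0)) + 77) - 99809) = 1/((127*√(43 - 3) + 77) - 99809) = 1/((127*√40 + 77) - 99809) = 1/((127*(2*√10) + 77) - 99809) = 1/((254*√10 + 77) - 99809) = 1/((77 + 254*√10) - 99809) = 1/(-99732 + 254*√10)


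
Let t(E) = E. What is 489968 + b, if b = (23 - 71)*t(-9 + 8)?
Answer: 490016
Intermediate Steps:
b = 48 (b = (23 - 71)*(-9 + 8) = -48*(-1) = 48)
489968 + b = 489968 + 48 = 490016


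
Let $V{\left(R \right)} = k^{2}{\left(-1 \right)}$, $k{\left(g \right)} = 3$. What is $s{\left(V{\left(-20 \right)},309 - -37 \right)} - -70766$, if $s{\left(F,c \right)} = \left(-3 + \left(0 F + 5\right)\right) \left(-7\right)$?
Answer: $70752$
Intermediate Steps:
$V{\left(R \right)} = 9$ ($V{\left(R \right)} = 3^{2} = 9$)
$s{\left(F,c \right)} = -14$ ($s{\left(F,c \right)} = \left(-3 + \left(0 + 5\right)\right) \left(-7\right) = \left(-3 + 5\right) \left(-7\right) = 2 \left(-7\right) = -14$)
$s{\left(V{\left(-20 \right)},309 - -37 \right)} - -70766 = -14 - -70766 = -14 + 70766 = 70752$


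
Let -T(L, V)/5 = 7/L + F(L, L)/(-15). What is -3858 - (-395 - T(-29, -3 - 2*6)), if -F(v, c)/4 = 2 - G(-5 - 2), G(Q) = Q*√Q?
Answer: -301408/87 - 28*I*√7/3 ≈ -3464.5 - 24.694*I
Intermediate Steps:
G(Q) = Q^(3/2)
F(v, c) = -8 - 28*I*√7 (F(v, c) = -4*(2 - (-5 - 2)^(3/2)) = -4*(2 - (-7)^(3/2)) = -4*(2 - (-7)*I*√7) = -4*(2 + 7*I*√7) = -8 - 28*I*√7)
T(L, V) = -8/3 - 35/L - 28*I*√7/3 (T(L, V) = -5*(7/L + (-8 - 28*I*√7)/(-15)) = -5*(7/L + (-8 - 28*I*√7)*(-1/15)) = -5*(7/L + (8/15 + 28*I*√7/15)) = -5*(8/15 + 7/L + 28*I*√7/15) = -8/3 - 35/L - 28*I*√7/3)
-3858 - (-395 - T(-29, -3 - 2*6)) = -3858 - (-395 - (-8/3 - 35/(-29) - 28*I*√7/3)) = -3858 - (-395 - (-8/3 - 35*(-1/29) - 28*I*√7/3)) = -3858 - (-395 - (-8/3 + 35/29 - 28*I*√7/3)) = -3858 - (-395 - (-127/87 - 28*I*√7/3)) = -3858 - (-395 + (127/87 + 28*I*√7/3)) = -3858 - (-34238/87 + 28*I*√7/3) = -3858 + (34238/87 - 28*I*√7/3) = -301408/87 - 28*I*√7/3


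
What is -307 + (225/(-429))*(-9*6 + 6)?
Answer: -40301/143 ≈ -281.83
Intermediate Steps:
-307 + (225/(-429))*(-9*6 + 6) = -307 + (225*(-1/429))*(-54 + 6) = -307 - 75/143*(-48) = -307 + 3600/143 = -40301/143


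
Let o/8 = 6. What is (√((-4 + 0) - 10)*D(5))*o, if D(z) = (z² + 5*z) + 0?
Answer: 2400*I*√14 ≈ 8980.0*I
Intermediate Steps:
o = 48 (o = 8*6 = 48)
D(z) = z² + 5*z
(√((-4 + 0) - 10)*D(5))*o = (√((-4 + 0) - 10)*(5*(5 + 5)))*48 = (√(-4 - 10)*(5*10))*48 = (√(-14)*50)*48 = ((I*√14)*50)*48 = (50*I*√14)*48 = 2400*I*√14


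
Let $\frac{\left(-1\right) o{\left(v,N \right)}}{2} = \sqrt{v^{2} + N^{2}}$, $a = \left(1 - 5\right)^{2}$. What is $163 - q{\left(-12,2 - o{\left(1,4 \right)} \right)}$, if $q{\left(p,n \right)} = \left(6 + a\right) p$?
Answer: $427$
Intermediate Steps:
$a = 16$ ($a = \left(-4\right)^{2} = 16$)
$o{\left(v,N \right)} = - 2 \sqrt{N^{2} + v^{2}}$ ($o{\left(v,N \right)} = - 2 \sqrt{v^{2} + N^{2}} = - 2 \sqrt{N^{2} + v^{2}}$)
$q{\left(p,n \right)} = 22 p$ ($q{\left(p,n \right)} = \left(6 + 16\right) p = 22 p$)
$163 - q{\left(-12,2 - o{\left(1,4 \right)} \right)} = 163 - 22 \left(-12\right) = 163 - -264 = 163 + 264 = 427$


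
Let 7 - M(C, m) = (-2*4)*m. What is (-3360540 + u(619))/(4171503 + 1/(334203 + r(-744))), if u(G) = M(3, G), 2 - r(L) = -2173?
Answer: -1128743625618/1403201836135 ≈ -0.80441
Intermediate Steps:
r(L) = 2175 (r(L) = 2 - 1*(-2173) = 2 + 2173 = 2175)
M(C, m) = 7 + 8*m (M(C, m) = 7 - (-2*4)*m = 7 - (-8)*m = 7 + 8*m)
u(G) = 7 + 8*G
(-3360540 + u(619))/(4171503 + 1/(334203 + r(-744))) = (-3360540 + (7 + 8*619))/(4171503 + 1/(334203 + 2175)) = (-3360540 + (7 + 4952))/(4171503 + 1/336378) = (-3360540 + 4959)/(4171503 + 1/336378) = -3355581/1403201836135/336378 = -3355581*336378/1403201836135 = -1128743625618/1403201836135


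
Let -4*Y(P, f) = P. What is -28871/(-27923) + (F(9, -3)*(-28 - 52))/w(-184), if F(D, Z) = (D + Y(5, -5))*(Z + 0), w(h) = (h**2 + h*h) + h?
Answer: 500384417/471396086 ≈ 1.0615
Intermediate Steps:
Y(P, f) = -P/4
w(h) = h + 2*h**2 (w(h) = (h**2 + h**2) + h = 2*h**2 + h = h + 2*h**2)
F(D, Z) = Z*(-5/4 + D) (F(D, Z) = (D - 1/4*5)*(Z + 0) = (D - 5/4)*Z = (-5/4 + D)*Z = Z*(-5/4 + D))
-28871/(-27923) + (F(9, -3)*(-28 - 52))/w(-184) = -28871/(-27923) + (((1/4)*(-3)*(-5 + 4*9))*(-28 - 52))/((-184*(1 + 2*(-184)))) = -28871*(-1/27923) + (((1/4)*(-3)*(-5 + 36))*(-80))/((-184*(1 - 368))) = 28871/27923 + (((1/4)*(-3)*31)*(-80))/((-184*(-367))) = 28871/27923 - 93/4*(-80)/67528 = 28871/27923 + 1860*(1/67528) = 28871/27923 + 465/16882 = 500384417/471396086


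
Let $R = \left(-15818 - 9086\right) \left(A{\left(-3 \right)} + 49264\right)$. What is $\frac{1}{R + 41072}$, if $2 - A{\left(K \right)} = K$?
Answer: $- \frac{1}{1226954104} \approx -8.1503 \cdot 10^{-10}$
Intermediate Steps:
$A{\left(K \right)} = 2 - K$
$R = -1226995176$ ($R = \left(-15818 - 9086\right) \left(\left(2 - -3\right) + 49264\right) = - 24904 \left(\left(2 + 3\right) + 49264\right) = - 24904 \left(5 + 49264\right) = \left(-24904\right) 49269 = -1226995176$)
$\frac{1}{R + 41072} = \frac{1}{-1226995176 + 41072} = \frac{1}{-1226954104} = - \frac{1}{1226954104}$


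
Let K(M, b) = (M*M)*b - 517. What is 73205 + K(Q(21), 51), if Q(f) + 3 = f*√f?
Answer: 545458 - 6426*√21 ≈ 5.1601e+5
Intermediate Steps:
Q(f) = -3 + f^(3/2) (Q(f) = -3 + f*√f = -3 + f^(3/2))
K(M, b) = -517 + b*M² (K(M, b) = M²*b - 517 = b*M² - 517 = -517 + b*M²)
73205 + K(Q(21), 51) = 73205 + (-517 + 51*(-3 + 21^(3/2))²) = 73205 + (-517 + 51*(-3 + 21*√21)²) = 72688 + 51*(-3 + 21*√21)²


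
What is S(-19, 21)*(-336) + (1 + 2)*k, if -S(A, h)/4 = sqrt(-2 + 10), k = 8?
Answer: 24 + 2688*sqrt(2) ≈ 3825.4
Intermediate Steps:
S(A, h) = -8*sqrt(2) (S(A, h) = -4*sqrt(-2 + 10) = -8*sqrt(2))
S(-19, 21)*(-336) + (1 + 2)*k = -8*sqrt(2)*(-336) + (1 + 2)*8 = 2688*sqrt(2) + 3*8 = 2688*sqrt(2) + 24 = 24 + 2688*sqrt(2)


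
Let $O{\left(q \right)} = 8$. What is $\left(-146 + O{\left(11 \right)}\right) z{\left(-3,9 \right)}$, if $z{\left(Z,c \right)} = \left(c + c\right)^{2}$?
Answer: $-44712$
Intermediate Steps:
$z{\left(Z,c \right)} = 4 c^{2}$ ($z{\left(Z,c \right)} = \left(2 c\right)^{2} = 4 c^{2}$)
$\left(-146 + O{\left(11 \right)}\right) z{\left(-3,9 \right)} = \left(-146 + 8\right) 4 \cdot 9^{2} = - 138 \cdot 4 \cdot 81 = \left(-138\right) 324 = -44712$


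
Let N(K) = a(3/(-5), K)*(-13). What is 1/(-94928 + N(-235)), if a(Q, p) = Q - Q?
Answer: -1/94928 ≈ -1.0534e-5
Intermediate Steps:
a(Q, p) = 0
N(K) = 0 (N(K) = 0*(-13) = 0)
1/(-94928 + N(-235)) = 1/(-94928 + 0) = 1/(-94928) = -1/94928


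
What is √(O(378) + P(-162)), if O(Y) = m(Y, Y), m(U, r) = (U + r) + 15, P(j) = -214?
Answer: √557 ≈ 23.601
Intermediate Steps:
m(U, r) = 15 + U + r
O(Y) = 15 + 2*Y (O(Y) = 15 + Y + Y = 15 + 2*Y)
√(O(378) + P(-162)) = √((15 + 2*378) - 214) = √((15 + 756) - 214) = √(771 - 214) = √557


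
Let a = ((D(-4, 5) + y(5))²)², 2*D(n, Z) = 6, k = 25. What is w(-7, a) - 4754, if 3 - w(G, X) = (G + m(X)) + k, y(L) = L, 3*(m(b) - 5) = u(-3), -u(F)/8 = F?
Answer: -4782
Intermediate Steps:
u(F) = -8*F
m(b) = 13 (m(b) = 5 + (-8*(-3))/3 = 5 + (⅓)*24 = 5 + 8 = 13)
D(n, Z) = 3 (D(n, Z) = (½)*6 = 3)
a = 4096 (a = ((3 + 5)²)² = (8²)² = 64² = 4096)
w(G, X) = -35 - G (w(G, X) = 3 - ((G + 13) + 25) = 3 - ((13 + G) + 25) = 3 - (38 + G) = 3 + (-38 - G) = -35 - G)
w(-7, a) - 4754 = (-35 - 1*(-7)) - 4754 = (-35 + 7) - 4754 = -28 - 4754 = -4782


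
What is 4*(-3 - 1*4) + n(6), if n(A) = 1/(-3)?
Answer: -85/3 ≈ -28.333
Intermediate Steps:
n(A) = -⅓
4*(-3 - 1*4) + n(6) = 4*(-3 - 1*4) - ⅓ = 4*(-3 - 4) - ⅓ = 4*(-7) - ⅓ = -28 - ⅓ = -85/3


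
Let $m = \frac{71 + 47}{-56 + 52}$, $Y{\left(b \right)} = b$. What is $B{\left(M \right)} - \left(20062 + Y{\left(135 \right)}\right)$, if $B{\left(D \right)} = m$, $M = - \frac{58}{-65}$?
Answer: $- \frac{40453}{2} \approx -20227.0$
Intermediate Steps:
$M = \frac{58}{65}$ ($M = \left(-58\right) \left(- \frac{1}{65}\right) = \frac{58}{65} \approx 0.89231$)
$m = - \frac{59}{2}$ ($m = \frac{118}{-4} = 118 \left(- \frac{1}{4}\right) = - \frac{59}{2} \approx -29.5$)
$B{\left(D \right)} = - \frac{59}{2}$
$B{\left(M \right)} - \left(20062 + Y{\left(135 \right)}\right) = - \frac{59}{2} - 20197 = - \frac{40453}{2}$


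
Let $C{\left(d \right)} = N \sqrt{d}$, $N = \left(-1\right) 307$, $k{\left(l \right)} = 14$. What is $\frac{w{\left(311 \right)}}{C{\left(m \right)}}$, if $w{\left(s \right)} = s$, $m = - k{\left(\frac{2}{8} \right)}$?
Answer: $\frac{311 i \sqrt{14}}{4298} \approx 0.27074 i$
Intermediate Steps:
$N = -307$
$m = -14$ ($m = \left(-1\right) 14 = -14$)
$C{\left(d \right)} = - 307 \sqrt{d}$
$\frac{w{\left(311 \right)}}{C{\left(m \right)}} = \frac{311}{\left(-307\right) \sqrt{-14}} = \frac{311}{\left(-307\right) i \sqrt{14}} = 311 \frac{i \sqrt{14}}{4298} = \frac{311 i \sqrt{14}}{4298}$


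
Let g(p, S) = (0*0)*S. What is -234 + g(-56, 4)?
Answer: -234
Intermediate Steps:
g(p, S) = 0 (g(p, S) = 0*S = 0)
-234 + g(-56, 4) = -234 + 0 = -234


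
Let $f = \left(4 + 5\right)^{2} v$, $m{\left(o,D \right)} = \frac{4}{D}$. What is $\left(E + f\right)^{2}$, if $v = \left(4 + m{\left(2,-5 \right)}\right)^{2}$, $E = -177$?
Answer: $\frac{266048721}{625} \approx 4.2568 \cdot 10^{5}$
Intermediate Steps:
$v = \frac{256}{25}$ ($v = \left(4 + \frac{4}{-5}\right)^{2} = \left(4 + 4 \left(- \frac{1}{5}\right)\right)^{2} = \left(4 - \frac{4}{5}\right)^{2} = \left(\frac{16}{5}\right)^{2} = \frac{256}{25} \approx 10.24$)
$f = \frac{20736}{25}$ ($f = \left(4 + 5\right)^{2} \cdot \frac{256}{25} = 9^{2} \cdot \frac{256}{25} = 81 \cdot \frac{256}{25} = \frac{20736}{25} \approx 829.44$)
$\left(E + f\right)^{2} = \left(-177 + \frac{20736}{25}\right)^{2} = \left(\frac{16311}{25}\right)^{2} = \frac{266048721}{625}$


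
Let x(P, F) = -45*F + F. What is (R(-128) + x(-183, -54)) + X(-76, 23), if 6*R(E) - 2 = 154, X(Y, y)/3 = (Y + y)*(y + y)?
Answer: -4912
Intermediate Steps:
X(Y, y) = 6*y*(Y + y) (X(Y, y) = 3*((Y + y)*(y + y)) = 3*((Y + y)*(2*y)) = 3*(2*y*(Y + y)) = 6*y*(Y + y))
R(E) = 26 (R(E) = ⅓ + (⅙)*154 = ⅓ + 77/3 = 26)
x(P, F) = -44*F
(R(-128) + x(-183, -54)) + X(-76, 23) = (26 - 44*(-54)) + 6*23*(-76 + 23) = (26 + 2376) + 6*23*(-53) = 2402 - 7314 = -4912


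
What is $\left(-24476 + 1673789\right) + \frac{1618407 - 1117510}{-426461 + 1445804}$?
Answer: $\frac{1681216162256}{1019343} \approx 1.6493 \cdot 10^{6}$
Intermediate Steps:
$\left(-24476 + 1673789\right) + \frac{1618407 - 1117510}{-426461 + 1445804} = 1649313 + \frac{500897}{1019343} = \frac{1681216162256}{1019343}$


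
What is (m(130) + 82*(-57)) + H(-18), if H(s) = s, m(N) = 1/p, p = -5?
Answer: -23461/5 ≈ -4692.2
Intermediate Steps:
m(N) = -⅕ (m(N) = 1/(-5) = -⅕)
(m(130) + 82*(-57)) + H(-18) = (-⅕ + 82*(-57)) - 18 = (-⅕ - 4674) - 18 = -23371/5 - 18 = -23461/5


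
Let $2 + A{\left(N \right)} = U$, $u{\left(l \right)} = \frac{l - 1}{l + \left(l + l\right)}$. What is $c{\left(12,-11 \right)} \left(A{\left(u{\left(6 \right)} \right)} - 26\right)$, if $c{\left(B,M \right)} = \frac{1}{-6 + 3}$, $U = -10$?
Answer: $\frac{38}{3} \approx 12.667$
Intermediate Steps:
$u{\left(l \right)} = \frac{-1 + l}{3 l}$ ($u{\left(l \right)} = \frac{-1 + l}{l + 2 l} = \frac{-1 + l}{3 l}$)
$c{\left(B,M \right)} = - \frac{1}{3}$ ($c{\left(B,M \right)} = \frac{1}{-3} = - \frac{1}{3}$)
$A{\left(N \right)} = -12$ ($A{\left(N \right)} = -2 - 10 = -12$)
$c{\left(12,-11 \right)} \left(A{\left(u{\left(6 \right)} \right)} - 26\right) = - \frac{-12 - 26}{3} = \left(- \frac{1}{3}\right) \left(-38\right) = \frac{38}{3}$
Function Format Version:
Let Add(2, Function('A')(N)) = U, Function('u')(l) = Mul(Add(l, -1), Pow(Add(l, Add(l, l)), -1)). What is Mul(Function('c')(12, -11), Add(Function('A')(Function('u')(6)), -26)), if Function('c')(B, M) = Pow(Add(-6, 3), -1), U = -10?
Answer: Rational(38, 3) ≈ 12.667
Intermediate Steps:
Function('u')(l) = Mul(Rational(1, 3), Pow(l, -1), Add(-1, l)) (Function('u')(l) = Mul(Add(-1, l), Pow(Add(l, Mul(2, l)), -1)) = Mul(Add(-1, l), Pow(Mul(3, l), -1)) = Mul(Add(-1, l), Mul(Rational(1, 3), Pow(l, -1))) = Mul(Rational(1, 3), Pow(l, -1), Add(-1, l)))
Function('c')(B, M) = Rational(-1, 3) (Function('c')(B, M) = Pow(-3, -1) = Rational(-1, 3))
Function('A')(N) = -12 (Function('A')(N) = Add(-2, -10) = -12)
Mul(Function('c')(12, -11), Add(Function('A')(Function('u')(6)), -26)) = Mul(Rational(-1, 3), Add(-12, -26)) = Mul(Rational(-1, 3), -38) = Rational(38, 3)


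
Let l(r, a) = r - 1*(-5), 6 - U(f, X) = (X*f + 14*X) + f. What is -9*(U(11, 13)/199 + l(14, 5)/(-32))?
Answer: 129069/6368 ≈ 20.268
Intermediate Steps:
U(f, X) = 6 - f - 14*X - X*f (U(f, X) = 6 - ((X*f + 14*X) + f) = 6 - ((14*X + X*f) + f) = 6 - (f + 14*X + X*f) = 6 + (-f - 14*X - X*f) = 6 - f - 14*X - X*f)
l(r, a) = 5 + r (l(r, a) = r + 5 = 5 + r)
-9*(U(11, 13)/199 + l(14, 5)/(-32)) = -9*((6 - 1*11 - 14*13 - 1*13*11)/199 + (5 + 14)/(-32)) = -9*((6 - 11 - 182 - 143)*(1/199) + 19*(-1/32)) = -9*(-330*1/199 - 19/32) = -9*(-330/199 - 19/32) = -9*(-14341/6368) = 129069/6368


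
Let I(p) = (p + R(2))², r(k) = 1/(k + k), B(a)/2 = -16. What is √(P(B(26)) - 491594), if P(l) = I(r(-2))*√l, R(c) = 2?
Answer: √(-1966376 + 49*I*√2)/2 ≈ 0.012354 + 701.14*I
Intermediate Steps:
B(a) = -32 (B(a) = 2*(-16) = -32)
r(k) = 1/(2*k)
I(p) = (2 + p)² (I(p) = (p + 2)² = (2 + p)²)
P(l) = 49*√l/16 (P(l) = (2 + (½)/(-2))²*√l = (2 + (½)*(-½))²*√l = (2 - ¼)²*√l = (7/4)²*√l = 49*√l/16)
√(P(B(26)) - 491594) = √(49*√(-32)/16 - 491594) = √(49*(4*I*√2)/16 - 491594) = √(49*I*√2/4 - 491594) = √(-491594 + 49*I*√2/4)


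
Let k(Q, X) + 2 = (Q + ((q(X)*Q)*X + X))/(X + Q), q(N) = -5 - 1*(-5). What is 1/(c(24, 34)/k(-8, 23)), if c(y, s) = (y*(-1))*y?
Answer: 1/576 ≈ 0.0017361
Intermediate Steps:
q(N) = 0 (q(N) = -5 + 5 = 0)
c(y, s) = -y² (c(y, s) = (-y)*y = -y²)
k(Q, X) = -1 (k(Q, X) = -2 + (Q + ((0*Q)*X + X))/(X + Q) = -2 + (Q + (0*X + X))/(Q + X) = -2 + (Q + (0 + X))/(Q + X) = -2 + (Q + X)/(Q + X) = -2 + 1 = -1)
1/(c(24, 34)/k(-8, 23)) = 1/(-1*24²/(-1)) = 1/(-1*576*(-1)) = 1/(-576*(-1)) = 1/576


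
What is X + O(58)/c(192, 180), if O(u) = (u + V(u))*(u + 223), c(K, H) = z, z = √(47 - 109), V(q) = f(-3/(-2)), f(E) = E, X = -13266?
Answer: -13266 - 33439*I*√62/124 ≈ -13266.0 - 2123.4*I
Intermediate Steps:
V(q) = 3/2 (V(q) = -3/(-2) = -3*(-½) = 3/2)
z = I*√62 (z = √(-62) = I*√62 ≈ 7.874*I)
c(K, H) = I*√62
O(u) = (223 + u)*(3/2 + u) (O(u) = (u + 3/2)*(u + 223) = (3/2 + u)*(223 + u) = (223 + u)*(3/2 + u))
X + O(58)/c(192, 180) = -13266 + (669/2 + 58² + (449/2)*58)/((I*√62)) = -13266 + (669/2 + 3364 + 13021)*(-I*√62/62) = -13266 + 33439*(-I*√62/62)/2 = -13266 - 33439*I*√62/124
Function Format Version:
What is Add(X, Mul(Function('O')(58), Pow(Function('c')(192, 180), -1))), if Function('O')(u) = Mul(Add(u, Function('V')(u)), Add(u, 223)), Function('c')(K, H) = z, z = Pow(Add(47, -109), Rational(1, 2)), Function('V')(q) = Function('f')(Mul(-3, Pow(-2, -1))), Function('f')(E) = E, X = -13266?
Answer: Add(-13266, Mul(Rational(-33439, 124), I, Pow(62, Rational(1, 2)))) ≈ Add(-13266., Mul(-2123.4, I))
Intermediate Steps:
Function('V')(q) = Rational(3, 2) (Function('V')(q) = Mul(-3, Pow(-2, -1)) = Mul(-3, Rational(-1, 2)) = Rational(3, 2))
z = Mul(I, Pow(62, Rational(1, 2))) (z = Pow(-62, Rational(1, 2)) = Mul(I, Pow(62, Rational(1, 2))) ≈ Mul(7.8740, I))
Function('c')(K, H) = Mul(I, Pow(62, Rational(1, 2)))
Function('O')(u) = Mul(Add(223, u), Add(Rational(3, 2), u)) (Function('O')(u) = Mul(Add(u, Rational(3, 2)), Add(u, 223)) = Mul(Add(Rational(3, 2), u), Add(223, u)) = Mul(Add(223, u), Add(Rational(3, 2), u)))
Add(X, Mul(Function('O')(58), Pow(Function('c')(192, 180), -1))) = Add(-13266, Mul(Add(Rational(669, 2), Pow(58, 2), Mul(Rational(449, 2), 58)), Pow(Mul(I, Pow(62, Rational(1, 2))), -1))) = Add(-13266, Mul(Add(Rational(669, 2), 3364, 13021), Mul(Rational(-1, 62), I, Pow(62, Rational(1, 2))))) = Add(-13266, Mul(Rational(33439, 2), Mul(Rational(-1, 62), I, Pow(62, Rational(1, 2))))) = Add(-13266, Mul(Rational(-33439, 124), I, Pow(62, Rational(1, 2))))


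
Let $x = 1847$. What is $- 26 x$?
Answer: $-48022$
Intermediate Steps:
$- 26 x = \left(-26\right) 1847 = -48022$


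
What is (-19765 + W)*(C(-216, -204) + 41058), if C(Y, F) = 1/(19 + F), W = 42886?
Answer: 175620850209/185 ≈ 9.4930e+8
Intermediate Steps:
(-19765 + W)*(C(-216, -204) + 41058) = (-19765 + 42886)*(1/(19 - 204) + 41058) = 23121*(1/(-185) + 41058) = 23121*(-1/185 + 41058) = 23121*(7595729/185) = 175620850209/185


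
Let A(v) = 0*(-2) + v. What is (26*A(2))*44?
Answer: 2288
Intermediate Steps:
A(v) = v (A(v) = 0 + v = v)
(26*A(2))*44 = (26*2)*44 = 52*44 = 2288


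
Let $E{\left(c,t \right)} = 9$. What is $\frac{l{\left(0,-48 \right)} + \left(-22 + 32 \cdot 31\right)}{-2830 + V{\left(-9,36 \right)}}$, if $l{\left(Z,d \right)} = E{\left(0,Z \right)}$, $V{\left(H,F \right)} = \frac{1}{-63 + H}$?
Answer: $- \frac{70488}{203761} \approx -0.34593$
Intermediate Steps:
$l{\left(Z,d \right)} = 9$
$\frac{l{\left(0,-48 \right)} + \left(-22 + 32 \cdot 31\right)}{-2830 + V{\left(-9,36 \right)}} = \frac{9 + \left(-22 + 32 \cdot 31\right)}{-2830 + \frac{1}{-63 - 9}} = \frac{9 + \left(-22 + 992\right)}{-2830 + \frac{1}{-72}} = \frac{9 + 970}{-2830 - \frac{1}{72}} = \frac{979}{- \frac{203761}{72}} = 979 \left(- \frac{72}{203761}\right) = - \frac{70488}{203761}$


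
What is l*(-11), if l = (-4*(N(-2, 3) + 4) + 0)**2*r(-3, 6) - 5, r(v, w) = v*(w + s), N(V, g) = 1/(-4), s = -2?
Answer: 29755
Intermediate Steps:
N(V, g) = -1/4
r(v, w) = v*(-2 + w) (r(v, w) = v*(w - 2) = v*(-2 + w))
l = -2705 (l = (-4*(-1/4 + 4) + 0)**2*(-3*(-2 + 6)) - 5 = (-4*15/4 + 0)**2*(-3*4) - 5 = (-15 + 0)**2*(-12) - 5 = (-15)**2*(-12) - 5 = 225*(-12) - 5 = -2700 - 5 = -2705)
l*(-11) = -2705*(-11) = 29755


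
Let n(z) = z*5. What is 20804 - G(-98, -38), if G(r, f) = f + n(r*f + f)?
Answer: 2412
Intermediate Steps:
n(z) = 5*z
G(r, f) = 6*f + 5*f*r (G(r, f) = f + 5*(r*f + f) = f + 5*(f*r + f) = f + 5*(f + f*r) = f + (5*f + 5*f*r) = 6*f + 5*f*r)
20804 - G(-98, -38) = 20804 - (-38)*(6 + 5*(-98)) = 20804 - (-38)*(6 - 490) = 20804 - (-38)*(-484) = 20804 - 1*18392 = 20804 - 18392 = 2412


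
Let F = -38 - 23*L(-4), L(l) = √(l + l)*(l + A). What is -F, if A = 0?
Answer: 38 - 184*I*√2 ≈ 38.0 - 260.22*I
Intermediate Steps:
L(l) = √2*l^(3/2) (L(l) = √(l + l)*(l + 0) = √(2*l)*l = (√2*√l)*l = √2*l^(3/2))
F = -38 + 184*I*√2 (F = -38 - 23*√2*(-4)^(3/2) = -38 - 23*√2*(-8*I) = -38 - (-184)*I*√2 = -38 + 184*I*√2 ≈ -38.0 + 260.22*I)
-F = -(-38 + 184*I*√2) = 38 - 184*I*√2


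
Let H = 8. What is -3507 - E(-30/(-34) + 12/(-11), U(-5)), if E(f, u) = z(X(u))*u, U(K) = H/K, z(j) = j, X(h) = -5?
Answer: -3515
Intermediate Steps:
U(K) = 8/K
E(f, u) = -5*u
-3507 - E(-30/(-34) + 12/(-11), U(-5)) = -3507 - (-5)*8/(-5) = -3507 - (-5)*8*(-1/5) = -3507 - (-5)*(-8)/5 = -3507 - 1*8 = -3507 - 8 = -3515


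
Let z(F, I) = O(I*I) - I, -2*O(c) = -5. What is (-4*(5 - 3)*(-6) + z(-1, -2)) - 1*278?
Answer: -451/2 ≈ -225.50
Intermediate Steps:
O(c) = 5/2 (O(c) = -½*(-5) = 5/2)
z(F, I) = 5/2 - I
(-4*(5 - 3)*(-6) + z(-1, -2)) - 1*278 = (-4*(5 - 3)*(-6) + (5/2 - 1*(-2))) - 1*278 = (-4*2*(-6) + (5/2 + 2)) - 278 = (-8*(-6) + 9/2) - 278 = (48 + 9/2) - 278 = 105/2 - 278 = -451/2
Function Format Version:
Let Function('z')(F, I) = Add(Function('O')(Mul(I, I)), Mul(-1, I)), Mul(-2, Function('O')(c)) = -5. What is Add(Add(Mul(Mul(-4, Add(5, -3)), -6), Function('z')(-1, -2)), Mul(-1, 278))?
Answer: Rational(-451, 2) ≈ -225.50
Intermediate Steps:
Function('O')(c) = Rational(5, 2) (Function('O')(c) = Mul(Rational(-1, 2), -5) = Rational(5, 2))
Function('z')(F, I) = Add(Rational(5, 2), Mul(-1, I))
Add(Add(Mul(Mul(-4, Add(5, -3)), -6), Function('z')(-1, -2)), Mul(-1, 278)) = Add(Add(Mul(Mul(-4, Add(5, -3)), -6), Add(Rational(5, 2), Mul(-1, -2))), Mul(-1, 278)) = Add(Add(Mul(Mul(-4, 2), -6), Add(Rational(5, 2), 2)), -278) = Add(Add(Mul(-8, -6), Rational(9, 2)), -278) = Add(Add(48, Rational(9, 2)), -278) = Add(Rational(105, 2), -278) = Rational(-451, 2)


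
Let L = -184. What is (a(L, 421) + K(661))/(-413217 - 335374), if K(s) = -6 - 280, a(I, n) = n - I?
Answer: -319/748591 ≈ -0.00042613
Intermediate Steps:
K(s) = -286
(a(L, 421) + K(661))/(-413217 - 335374) = ((421 - 1*(-184)) - 286)/(-413217 - 335374) = ((421 + 184) - 286)/(-748591) = (605 - 286)*(-1/748591) = 319*(-1/748591) = -319/748591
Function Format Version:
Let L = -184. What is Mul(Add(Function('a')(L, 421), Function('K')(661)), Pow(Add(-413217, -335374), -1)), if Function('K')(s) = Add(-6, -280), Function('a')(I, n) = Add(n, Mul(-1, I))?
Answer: Rational(-319, 748591) ≈ -0.00042613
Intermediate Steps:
Function('K')(s) = -286
Mul(Add(Function('a')(L, 421), Function('K')(661)), Pow(Add(-413217, -335374), -1)) = Mul(Add(Add(421, Mul(-1, -184)), -286), Pow(Add(-413217, -335374), -1)) = Mul(Add(Add(421, 184), -286), Pow(-748591, -1)) = Mul(Add(605, -286), Rational(-1, 748591)) = Mul(319, Rational(-1, 748591)) = Rational(-319, 748591)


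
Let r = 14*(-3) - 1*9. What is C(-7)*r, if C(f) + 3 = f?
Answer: 510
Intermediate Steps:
r = -51 (r = -42 - 9 = -51)
C(f) = -3 + f
C(-7)*r = (-3 - 7)*(-51) = -10*(-51) = 510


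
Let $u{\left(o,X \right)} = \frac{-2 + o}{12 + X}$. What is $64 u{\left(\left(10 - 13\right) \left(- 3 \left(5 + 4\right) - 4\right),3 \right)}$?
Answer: $\frac{5824}{15} \approx 388.27$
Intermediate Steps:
$u{\left(o,X \right)} = \frac{-2 + o}{12 + X}$
$64 u{\left(\left(10 - 13\right) \left(- 3 \left(5 + 4\right) - 4\right),3 \right)} = 64 \frac{-2 + \left(10 - 13\right) \left(- 3 \left(5 + 4\right) - 4\right)}{12 + 3} = 64 \frac{-2 - 3 \left(\left(-3\right) 9 - 4\right)}{15} = 64 \frac{-2 - 3 \left(-27 - 4\right)}{15} = 64 \frac{-2 - -93}{15} = 64 \frac{-2 + 93}{15} = 64 \cdot \frac{1}{15} \cdot 91 = 64 \cdot \frac{91}{15} = \frac{5824}{15}$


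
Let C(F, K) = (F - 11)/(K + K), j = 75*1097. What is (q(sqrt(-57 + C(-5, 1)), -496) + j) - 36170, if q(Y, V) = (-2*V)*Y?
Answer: 46105 + 992*I*sqrt(65) ≈ 46105.0 + 7997.8*I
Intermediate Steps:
j = 82275
C(F, K) = (-11 + F)/(2*K) (C(F, K) = (-11 + F)/((2*K)) = (-11 + F)*(1/(2*K)) = (-11 + F)/(2*K))
q(Y, V) = -2*V*Y
(q(sqrt(-57 + C(-5, 1)), -496) + j) - 36170 = (-2*(-496)*sqrt(-57 + (1/2)*(-11 - 5)/1) + 82275) - 36170 = (-2*(-496)*sqrt(-57 + (1/2)*1*(-16)) + 82275) - 36170 = (-2*(-496)*sqrt(-57 - 8) + 82275) - 36170 = (-2*(-496)*sqrt(-65) + 82275) - 36170 = (-2*(-496)*I*sqrt(65) + 82275) - 36170 = (992*I*sqrt(65) + 82275) - 36170 = (82275 + 992*I*sqrt(65)) - 36170 = 46105 + 992*I*sqrt(65)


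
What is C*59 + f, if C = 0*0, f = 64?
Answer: 64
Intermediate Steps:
C = 0
C*59 + f = 0*59 + 64 = 0 + 64 = 64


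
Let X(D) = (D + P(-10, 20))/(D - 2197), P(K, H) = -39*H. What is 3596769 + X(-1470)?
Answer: 13189354173/3667 ≈ 3.5968e+6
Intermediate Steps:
X(D) = (-780 + D)/(-2197 + D) (X(D) = (D - 39*20)/(D - 2197) = (D - 780)/(-2197 + D) = (-780 + D)/(-2197 + D))
3596769 + X(-1470) = 3596769 + (-780 - 1470)/(-2197 - 1470) = 3596769 - 2250/(-3667) = 3596769 - 1/3667*(-2250) = 3596769 + 2250/3667 = 13189354173/3667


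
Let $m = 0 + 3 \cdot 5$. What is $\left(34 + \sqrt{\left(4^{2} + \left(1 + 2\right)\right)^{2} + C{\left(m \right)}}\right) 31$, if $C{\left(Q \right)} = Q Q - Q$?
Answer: $1054 + 31 \sqrt{571} \approx 1794.8$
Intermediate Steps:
$m = 15$ ($m = 0 + 15 = 15$)
$C{\left(Q \right)} = Q^{2} - Q$
$\left(34 + \sqrt{\left(4^{2} + \left(1 + 2\right)\right)^{2} + C{\left(m \right)}}\right) 31 = \left(34 + \sqrt{\left(4^{2} + \left(1 + 2\right)\right)^{2} + 15 \left(-1 + 15\right)}\right) 31 = \left(34 + \sqrt{\left(16 + 3\right)^{2} + 15 \cdot 14}\right) 31 = \left(34 + \sqrt{19^{2} + 210}\right) 31 = \left(34 + \sqrt{361 + 210}\right) 31 = \left(34 + \sqrt{571}\right) 31 = 1054 + 31 \sqrt{571}$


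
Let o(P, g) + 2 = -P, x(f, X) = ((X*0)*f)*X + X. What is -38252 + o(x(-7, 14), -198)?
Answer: -38268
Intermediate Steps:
x(f, X) = X (x(f, X) = (0*f)*X + X = 0*X + X = 0 + X = X)
o(P, g) = -2 - P
-38252 + o(x(-7, 14), -198) = -38252 + (-2 - 1*14) = -38252 + (-2 - 14) = -38252 - 16 = -38268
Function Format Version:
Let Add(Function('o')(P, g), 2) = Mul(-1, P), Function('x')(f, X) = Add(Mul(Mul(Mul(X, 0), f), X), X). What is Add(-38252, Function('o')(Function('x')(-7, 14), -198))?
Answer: -38268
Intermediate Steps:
Function('x')(f, X) = X (Function('x')(f, X) = Add(Mul(Mul(0, f), X), X) = Add(Mul(0, X), X) = Add(0, X) = X)
Function('o')(P, g) = Add(-2, Mul(-1, P))
Add(-38252, Function('o')(Function('x')(-7, 14), -198)) = Add(-38252, Add(-2, Mul(-1, 14))) = Add(-38252, Add(-2, -14)) = Add(-38252, -16) = -38268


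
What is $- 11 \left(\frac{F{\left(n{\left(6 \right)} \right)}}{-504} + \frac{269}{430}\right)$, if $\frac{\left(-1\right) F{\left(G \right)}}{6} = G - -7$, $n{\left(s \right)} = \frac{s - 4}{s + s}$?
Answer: $- \frac{847363}{108360} \approx -7.8199$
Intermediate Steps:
$n{\left(s \right)} = \frac{-4 + s}{2 s}$
$F{\left(G \right)} = -42 - 6 G$ ($F{\left(G \right)} = - 6 \left(G - -7\right) = - 6 \left(G + 7\right) = - 6 \left(7 + G\right) = -42 - 6 G$)
$- 11 \left(\frac{F{\left(n{\left(6 \right)} \right)}}{-504} + \frac{269}{430}\right) = - 11 \left(\frac{-42 - 6 \frac{-4 + 6}{2 \cdot 6}}{-504} + \frac{269}{430}\right) = - 11 \left(\left(-42 - 6 \cdot \frac{1}{2} \cdot \frac{1}{6} \cdot 2\right) \left(- \frac{1}{504}\right) + 269 \cdot \frac{1}{430}\right) = - 11 \left(\left(-42 - 1\right) \left(- \frac{1}{504}\right) + \frac{269}{430}\right) = - 11 \left(\left(-43\right) \left(- \frac{1}{504}\right) + \frac{269}{430}\right) = - 11 \left(\frac{43}{504} + \frac{269}{430}\right) = \left(-11\right) \frac{77033}{108360} = - \frac{847363}{108360}$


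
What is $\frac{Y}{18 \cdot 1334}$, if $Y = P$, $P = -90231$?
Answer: $- \frac{30077}{8004} \approx -3.7577$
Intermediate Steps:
$Y = -90231$
$\frac{Y}{18 \cdot 1334} = - \frac{90231}{18 \cdot 1334} = - \frac{90231}{24012} = \left(-90231\right) \frac{1}{24012} = - \frac{30077}{8004}$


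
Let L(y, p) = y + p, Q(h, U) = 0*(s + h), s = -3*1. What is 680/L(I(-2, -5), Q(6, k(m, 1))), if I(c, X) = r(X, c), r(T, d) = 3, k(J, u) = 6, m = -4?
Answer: 680/3 ≈ 226.67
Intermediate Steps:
I(c, X) = 3
s = -3
Q(h, U) = 0 (Q(h, U) = 0*(-3 + h) = 0)
L(y, p) = p + y
680/L(I(-2, -5), Q(6, k(m, 1))) = 680/(0 + 3) = 680/3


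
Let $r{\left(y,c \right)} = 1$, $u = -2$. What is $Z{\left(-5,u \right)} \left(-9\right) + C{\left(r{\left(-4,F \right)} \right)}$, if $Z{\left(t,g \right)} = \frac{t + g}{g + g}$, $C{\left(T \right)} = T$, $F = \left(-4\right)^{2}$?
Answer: $- \frac{59}{4} \approx -14.75$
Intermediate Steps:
$F = 16$
$Z{\left(t,g \right)} = \frac{g + t}{2 g}$
$Z{\left(-5,u \right)} \left(-9\right) + C{\left(r{\left(-4,F \right)} \right)} = \frac{-2 - 5}{2 \left(-2\right)} \left(-9\right) + 1 = \frac{1}{2} \left(- \frac{1}{2}\right) \left(-7\right) \left(-9\right) + 1 = \frac{7}{4} \left(-9\right) + 1 = - \frac{63}{4} + 1 = - \frac{59}{4}$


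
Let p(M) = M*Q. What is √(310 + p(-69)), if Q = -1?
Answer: √379 ≈ 19.468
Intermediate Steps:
p(M) = -M (p(M) = M*(-1) = -M)
√(310 + p(-69)) = √(310 - 1*(-69)) = √(310 + 69) = √379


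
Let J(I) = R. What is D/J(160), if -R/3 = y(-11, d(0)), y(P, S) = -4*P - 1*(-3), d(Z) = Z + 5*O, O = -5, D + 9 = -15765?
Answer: 5258/47 ≈ 111.87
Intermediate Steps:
D = -15774 (D = -9 - 15765 = -15774)
d(Z) = -25 + Z (d(Z) = Z + 5*(-5) = Z - 25 = -25 + Z)
y(P, S) = 3 - 4*P (y(P, S) = -4*P + 3 = 3 - 4*P)
R = -141 (R = -3*(3 - 4*(-11)) = -3*(3 + 44) = -3*47 = -141)
J(I) = -141
D/J(160) = -15774/(-141) = -15774*(-1/141) = 5258/47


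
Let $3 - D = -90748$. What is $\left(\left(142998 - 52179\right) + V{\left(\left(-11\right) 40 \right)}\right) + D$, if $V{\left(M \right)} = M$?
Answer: $181130$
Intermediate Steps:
$D = 90751$ ($D = 3 - -90748 = 3 + 90748 = 90751$)
$\left(\left(142998 - 52179\right) + V{\left(\left(-11\right) 40 \right)}\right) + D = \left(\left(142998 - 52179\right) - 440\right) + 90751 = \left(90819 - 440\right) + 90751 = 90379 + 90751 = 181130$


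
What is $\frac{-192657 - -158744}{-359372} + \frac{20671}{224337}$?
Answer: $\frac{15036519293}{80620436364} \approx 0.18651$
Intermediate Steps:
$\frac{-192657 - -158744}{-359372} + \frac{20671}{224337} = \left(-192657 + 158744\right) \left(- \frac{1}{359372}\right) + 20671 \cdot \frac{1}{224337} = \left(-33913\right) \left(- \frac{1}{359372}\right) + \frac{20671}{224337} = \frac{33913}{359372} + \frac{20671}{224337} = \frac{15036519293}{80620436364}$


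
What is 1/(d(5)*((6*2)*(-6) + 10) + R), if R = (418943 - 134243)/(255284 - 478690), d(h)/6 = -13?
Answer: 111703/540053358 ≈ 0.00020684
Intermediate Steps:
d(h) = -78 (d(h) = 6*(-13) = -78)
R = -142350/111703 (R = 284700/(-223406) = 284700*(-1/223406) = -142350/111703 ≈ -1.2744)
1/(d(5)*((6*2)*(-6) + 10) + R) = 1/(-78*((6*2)*(-6) + 10) - 142350/111703) = 1/(-78*(12*(-6) + 10) - 142350/111703) = 1/(-78*(-72 + 10) - 142350/111703) = 1/(-78*(-62) - 142350/111703) = 1/(4836 - 142350/111703) = 1/(540053358/111703) = 111703/540053358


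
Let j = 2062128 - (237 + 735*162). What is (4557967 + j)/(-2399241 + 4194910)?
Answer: 6500788/1795669 ≈ 3.6203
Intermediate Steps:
j = 1942821 (j = 2062128 - (237 + 119070) = 2062128 - 1*119307 = 2062128 - 119307 = 1942821)
(4557967 + j)/(-2399241 + 4194910) = (4557967 + 1942821)/(-2399241 + 4194910) = 6500788/1795669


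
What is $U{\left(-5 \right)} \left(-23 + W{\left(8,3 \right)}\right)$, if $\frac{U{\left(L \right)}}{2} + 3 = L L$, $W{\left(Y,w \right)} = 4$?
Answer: $-836$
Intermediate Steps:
$U{\left(L \right)} = -6 + 2 L^{2}$ ($U{\left(L \right)} = -6 + 2 L L = -6 + 2 L^{2}$)
$U{\left(-5 \right)} \left(-23 + W{\left(8,3 \right)}\right) = \left(-6 + 2 \left(-5\right)^{2}\right) \left(-23 + 4\right) = \left(-6 + 2 \cdot 25\right) \left(-19\right) = \left(-6 + 50\right) \left(-19\right) = 44 \left(-19\right) = -836$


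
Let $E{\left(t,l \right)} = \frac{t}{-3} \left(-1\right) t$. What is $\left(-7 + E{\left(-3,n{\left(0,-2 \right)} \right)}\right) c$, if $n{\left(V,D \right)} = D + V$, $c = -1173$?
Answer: $4692$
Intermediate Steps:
$E{\left(t,l \right)} = \frac{t^{2}}{3}$ ($E{\left(t,l \right)} = t \left(- \frac{1}{3}\right) \left(-1\right) t = - \frac{t}{3} \left(-1\right) t = \frac{t}{3} t = \frac{t^{2}}{3}$)
$\left(-7 + E{\left(-3,n{\left(0,-2 \right)} \right)}\right) c = \left(-7 + \frac{\left(-3\right)^{2}}{3}\right) \left(-1173\right) = \left(-7 + \frac{1}{3} \cdot 9\right) \left(-1173\right) = \left(-7 + 3\right) \left(-1173\right) = \left(-4\right) \left(-1173\right) = 4692$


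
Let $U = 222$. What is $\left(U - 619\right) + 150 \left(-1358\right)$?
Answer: $-204097$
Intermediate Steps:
$\left(U - 619\right) + 150 \left(-1358\right) = \left(222 - 619\right) + 150 \left(-1358\right) = -397 - 203700 = -204097$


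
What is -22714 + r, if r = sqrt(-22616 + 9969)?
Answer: -22714 + I*sqrt(12647) ≈ -22714.0 + 112.46*I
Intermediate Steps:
r = I*sqrt(12647) (r = sqrt(-12647) = I*sqrt(12647) ≈ 112.46*I)
-22714 + r = -22714 + I*sqrt(12647)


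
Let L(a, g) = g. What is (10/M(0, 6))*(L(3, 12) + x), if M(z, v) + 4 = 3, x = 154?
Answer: -1660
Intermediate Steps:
M(z, v) = -1 (M(z, v) = -4 + 3 = -1)
(10/M(0, 6))*(L(3, 12) + x) = (10/(-1))*(12 + 154) = (10*(-1))*166 = -10*166 = -1660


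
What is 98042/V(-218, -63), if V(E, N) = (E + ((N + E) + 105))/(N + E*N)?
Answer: -670166091/197 ≈ -3.4019e+6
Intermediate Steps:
V(E, N) = (105 + N + 2*E)/(N + E*N) (V(E, N) = (E + ((E + N) + 105))/(N + E*N) = (E + (105 + E + N))/(N + E*N) = (105 + N + 2*E)/(N + E*N))
98042/V(-218, -63) = 98042/(((105 - 63 + 2*(-218))/((-63)*(1 - 218)))) = 98042/((-1/63*(105 - 63 - 436)/(-217))) = 98042/((-1/63*(-1/217)*(-394))) = 98042/(-394/13671) = 98042*(-13671/394) = -670166091/197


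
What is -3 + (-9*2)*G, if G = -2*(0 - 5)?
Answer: -183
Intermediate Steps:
G = 10 (G = -2*(-5) = 10)
-3 + (-9*2)*G = -3 - 9*2*10 = -3 - 18*10 = -3 - 180 = -183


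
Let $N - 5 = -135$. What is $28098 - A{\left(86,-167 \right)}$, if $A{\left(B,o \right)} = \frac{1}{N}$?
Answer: $\frac{3652741}{130} \approx 28098.0$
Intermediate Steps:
$N = -130$ ($N = 5 - 135 = -130$)
$A{\left(B,o \right)} = - \frac{1}{130}$ ($A{\left(B,o \right)} = \frac{1}{-130} = - \frac{1}{130}$)
$28098 - A{\left(86,-167 \right)} = 28098 - - \frac{1}{130} = 28098 + \frac{1}{130} = \frac{3652741}{130}$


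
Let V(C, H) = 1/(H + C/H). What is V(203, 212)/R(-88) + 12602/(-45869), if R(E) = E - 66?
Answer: -43813434152/159455276211 ≈ -0.27477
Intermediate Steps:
R(E) = -66 + E
V(203, 212)/R(-88) + 12602/(-45869) = (212/(203 + 212²))/(-66 - 88) + 12602/(-45869) = (212/(203 + 44944))/(-154) + 12602*(-1/45869) = (212/45147)*(-1/154) - 12602/45869 = -106/3476319 - 12602/45869 = -43813434152/159455276211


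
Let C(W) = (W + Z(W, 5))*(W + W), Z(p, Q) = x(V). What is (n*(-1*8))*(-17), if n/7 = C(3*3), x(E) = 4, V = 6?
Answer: 222768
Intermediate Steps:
Z(p, Q) = 4
C(W) = 2*W*(4 + W) (C(W) = (W + 4)*(W + W) = (4 + W)*(2*W) = 2*W*(4 + W))
n = 1638 (n = 7*(2*(3*3)*(4 + 3*3)) = 7*(2*9*(4 + 9)) = 7*(2*9*13) = 7*234 = 1638)
(n*(-1*8))*(-17) = (1638*(-1*8))*(-17) = (1638*(-8))*(-17) = -13104*(-17) = 222768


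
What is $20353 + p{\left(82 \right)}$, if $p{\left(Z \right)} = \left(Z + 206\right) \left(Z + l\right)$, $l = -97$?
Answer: $16033$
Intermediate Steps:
$p{\left(Z \right)} = \left(-97 + Z\right) \left(206 + Z\right)$ ($p{\left(Z \right)} = \left(Z + 206\right) \left(Z - 97\right) = \left(206 + Z\right) \left(-97 + Z\right) = \left(-97 + Z\right) \left(206 + Z\right)$)
$20353 + p{\left(82 \right)} = 20353 + \left(-19982 + 82^{2} + 109 \cdot 82\right) = 20353 + \left(-19982 + 6724 + 8938\right) = 20353 - 4320 = 16033$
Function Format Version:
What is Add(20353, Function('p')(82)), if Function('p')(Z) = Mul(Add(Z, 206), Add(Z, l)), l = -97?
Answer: 16033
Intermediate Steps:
Function('p')(Z) = Mul(Add(-97, Z), Add(206, Z)) (Function('p')(Z) = Mul(Add(Z, 206), Add(Z, -97)) = Mul(Add(206, Z), Add(-97, Z)) = Mul(Add(-97, Z), Add(206, Z)))
Add(20353, Function('p')(82)) = Add(20353, Add(-19982, Pow(82, 2), Mul(109, 82))) = Add(20353, Add(-19982, 6724, 8938)) = Add(20353, -4320) = 16033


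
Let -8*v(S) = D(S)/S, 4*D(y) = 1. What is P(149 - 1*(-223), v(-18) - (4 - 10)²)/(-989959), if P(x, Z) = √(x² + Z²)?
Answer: -√46342430209/570216384 ≈ -0.00037753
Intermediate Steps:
D(y) = ¼ (D(y) = (¼)*1 = ¼)
v(S) = -1/(32*S)
P(x, Z) = √(Z² + x²)
P(149 - 1*(-223), v(-18) - (4 - 10)²)/(-989959) = √((-1/32/(-18) - (4 - 10)²)² + (149 - 1*(-223))²)/(-989959) = √((-1/32*(-1/18) - 1*(-6)²)² + (149 + 223)²)*(-1/989959) = √((1/576 - 1*36)² + 372²)*(-1/989959) = √((1/576 - 36)² + 138384)*(-1/989959) = √((-20735/576)² + 138384)*(-1/989959) = √(429940225/331776 + 138384)*(-1/989959) = √(46342430209/331776)*(-1/989959) = (√46342430209/576)*(-1/989959) = -√46342430209/570216384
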